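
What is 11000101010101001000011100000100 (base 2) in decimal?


11000101010101001000011100000100 in decimal = 3310651140

3310651140


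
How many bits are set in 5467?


0b1010101011011 has 8 set bits

8


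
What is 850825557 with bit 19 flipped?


850825557 ^ (1 << 19) = 850825557 ^ 524288 = 851349845

851349845


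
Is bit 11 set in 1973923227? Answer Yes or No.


0b1110101101001111010110110011011, bit 11 = 1. Yes

Yes


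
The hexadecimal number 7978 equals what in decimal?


7978 hex = 31096 decimal

31096


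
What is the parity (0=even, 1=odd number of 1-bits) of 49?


0b110001 has 3 ones => parity 1

1


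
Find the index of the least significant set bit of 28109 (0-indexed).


0b110110111001101. Lowest set bit at position 0

0


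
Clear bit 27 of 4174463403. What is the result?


4174463403 & ~(1 << 27) = 4040245675

4040245675


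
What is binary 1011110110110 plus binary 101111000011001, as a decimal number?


1011110110110 + 101111000011001 = 111010111001111 = 30159

30159


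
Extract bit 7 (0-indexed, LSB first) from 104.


0b1101000, position 7 = 0

0


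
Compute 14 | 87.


0b1110 | 0b1010111 = 0b1011111 = 95

95


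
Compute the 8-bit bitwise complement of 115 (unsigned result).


~0b1110011 = 0b10001100 = 140 (8-bit unsigned)

140


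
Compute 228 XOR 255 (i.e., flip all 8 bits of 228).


228 ^ 255 = 27

27


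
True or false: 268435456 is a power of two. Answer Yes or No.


0b10000000000000000000000000000. Only one bit set => Yes

Yes


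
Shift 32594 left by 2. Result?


0b111111101010010 << 2 = 0b11111110101001000 = 130376

130376


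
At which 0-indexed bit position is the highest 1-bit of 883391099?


0b110100101001110111101001111011. Highest set bit at position 29

29


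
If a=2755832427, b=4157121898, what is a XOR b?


2755832427 ^ 4157121898 = 1401556737

1401556737


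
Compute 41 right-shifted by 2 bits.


0b101001 >> 2 = 0b1010 = 10

10


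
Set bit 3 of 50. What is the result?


50 | (1 << 3) = 50 | 8 = 58

58


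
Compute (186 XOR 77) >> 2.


Step 1: 186 ^ 77 = 247
Step 2: 247 >> 2 = 61

61


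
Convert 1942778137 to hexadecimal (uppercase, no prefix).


1942778137 = 73CC7119 hex

73CC7119


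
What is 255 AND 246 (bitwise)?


0b11111111 & 0b11110110 = 0b11110110 = 246

246


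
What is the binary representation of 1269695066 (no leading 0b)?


1269695066 = 1001011101011100000001001011010 in binary

1001011101011100000001001011010


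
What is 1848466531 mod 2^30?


1848466531 & 1073741823 = 774724707

774724707


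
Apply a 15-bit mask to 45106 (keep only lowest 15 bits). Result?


45106 & 32767 = 12338

12338


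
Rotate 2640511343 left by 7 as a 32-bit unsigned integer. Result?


Rotate 0b10011101011000110000000101101111 left by 7 (32-bit) = 0b10110001100000001011011111001110 = 2978002894

2978002894


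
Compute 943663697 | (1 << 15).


943663697 | (1 << 15) = 943663697 | 32768 = 943696465

943696465


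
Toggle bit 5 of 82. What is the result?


82 ^ (1 << 5) = 82 ^ 32 = 114

114


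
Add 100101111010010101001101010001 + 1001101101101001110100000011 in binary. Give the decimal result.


100101111010010101001101010001 + 1001101101101001110100000011 = 101111100111111111000001010100 = 799010900

799010900


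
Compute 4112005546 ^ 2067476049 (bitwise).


0b11110101000110000011100110101010 ^ 0b1111011001110110010111001010001 = 0b10001110001000110001011111111011 = 2384664571

2384664571


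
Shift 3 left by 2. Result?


0b11 << 2 = 0b1100 = 12

12


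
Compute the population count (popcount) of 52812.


0b1100111001001100 has 8 set bits

8


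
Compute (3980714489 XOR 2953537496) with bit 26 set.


Step 1: 3980714489 ^ 2953537496 = 1565492769
Step 2: 1565492769 | (1 << 26) = 1565492769 | 67108864 = 1565492769

1565492769


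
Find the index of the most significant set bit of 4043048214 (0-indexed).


0b11110000111111000000010100010110. Highest set bit at position 31

31


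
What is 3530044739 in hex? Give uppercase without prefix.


3530044739 = D2683543 hex

D2683543


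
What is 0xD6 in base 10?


D6 hex = 214 decimal

214


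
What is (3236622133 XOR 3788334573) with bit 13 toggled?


Step 1: 3236622133 ^ 3788334573 = 556239576
Step 2: 556239576 ^ (1 << 13) = 556239576 ^ 8192 = 556247768

556247768


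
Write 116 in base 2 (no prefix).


116 = 1110100 in binary

1110100


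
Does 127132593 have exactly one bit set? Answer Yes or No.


0b111100100111110001110110001. Multiple bits set => No

No


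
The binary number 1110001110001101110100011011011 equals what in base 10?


1110001110001101110100011011011 in decimal = 1908861147

1908861147


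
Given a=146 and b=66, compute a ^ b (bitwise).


146 ^ 66 = 208

208


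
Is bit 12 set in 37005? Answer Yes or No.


0b1001000010001101, bit 12 = 1. Yes

Yes


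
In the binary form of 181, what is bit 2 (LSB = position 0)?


0b10110101, position 2 = 1

1


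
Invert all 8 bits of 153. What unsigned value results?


153 ^ 255 = 102

102


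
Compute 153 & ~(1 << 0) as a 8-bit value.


153 & ~(1 << 0) = 152

152


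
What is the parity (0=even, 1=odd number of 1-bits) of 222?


0b11011110 has 6 ones => parity 0

0


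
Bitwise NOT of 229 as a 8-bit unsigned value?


~0b11100101 = 0b11010 = 26 (8-bit unsigned)

26


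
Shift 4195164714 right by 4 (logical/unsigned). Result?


0b11111010000011010010001000101010 >> 4 = 0b1111101000001101001000100010 = 262197794

262197794


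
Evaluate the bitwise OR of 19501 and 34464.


0b100110000101101 | 0b1000011010100000 = 0b1100111010101101 = 52909

52909


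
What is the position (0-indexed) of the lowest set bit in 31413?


0b111101010110101. Lowest set bit at position 0

0


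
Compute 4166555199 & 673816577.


0b11111000010110001001011000111111 & 0b101000001010011010000000000001 = 0b101000000010001000000000000001 = 671645697

671645697


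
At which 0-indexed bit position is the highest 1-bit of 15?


0b1111. Highest set bit at position 3

3


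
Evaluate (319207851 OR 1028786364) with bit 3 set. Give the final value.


Step 1: 319207851 | 1028786364 = 1062648255
Step 2: 1062648255 | (1 << 3) = 1062648255 | 8 = 1062648255

1062648255


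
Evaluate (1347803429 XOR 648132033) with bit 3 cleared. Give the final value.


Step 1: 1347803429 ^ 648132033 = 1995730148
Step 2: 1995730148 & ~(1 << 3) = 1995730148

1995730148


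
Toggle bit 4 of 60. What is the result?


60 ^ (1 << 4) = 60 ^ 16 = 44

44


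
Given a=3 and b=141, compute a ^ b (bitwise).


3 ^ 141 = 142

142


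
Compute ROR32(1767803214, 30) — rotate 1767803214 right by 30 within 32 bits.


Rotate 0b1101001010111101000100101001110 right by 30 (32-bit) = 0b10100101011110100010010100111001 = 2776245561

2776245561


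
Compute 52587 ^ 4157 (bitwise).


0b1100110101101011 ^ 0b1000000111101 = 0b1101110101010110 = 56662

56662


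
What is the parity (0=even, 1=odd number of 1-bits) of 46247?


0b1011010010100111 has 9 ones => parity 1

1


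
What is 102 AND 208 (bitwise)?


0b1100110 & 0b11010000 = 0b1000000 = 64

64


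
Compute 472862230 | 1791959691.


0b11100001011110100111000010110 | 0b1101010110011110010001010001011 = 0b1111110111011110110111010011111 = 2129620639

2129620639


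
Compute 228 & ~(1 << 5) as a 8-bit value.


228 & ~(1 << 5) = 196

196


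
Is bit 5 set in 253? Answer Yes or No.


0b11111101, bit 5 = 1. Yes

Yes


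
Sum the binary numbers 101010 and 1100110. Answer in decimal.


101010 + 1100110 = 10010000 = 144

144


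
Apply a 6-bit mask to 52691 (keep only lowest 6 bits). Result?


52691 & 63 = 19

19


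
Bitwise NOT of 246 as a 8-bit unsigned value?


~0b11110110 = 0b1001 = 9 (8-bit unsigned)

9


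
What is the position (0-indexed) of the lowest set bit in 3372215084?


0b11001000111111111110101100101100. Lowest set bit at position 2

2


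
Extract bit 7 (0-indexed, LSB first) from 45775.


0b1011001011001111, position 7 = 1

1


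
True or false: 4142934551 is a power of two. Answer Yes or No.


0b11110110111100000010101000010111. Multiple bits set => No

No


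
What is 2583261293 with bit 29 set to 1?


2583261293 | (1 << 29) = 2583261293 | 536870912 = 3120132205

3120132205


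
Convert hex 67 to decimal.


67 hex = 103 decimal

103


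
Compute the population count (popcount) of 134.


0b10000110 has 3 set bits

3


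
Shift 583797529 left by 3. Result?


0b100010110011000000101100011001 << 3 = 0b100010110011000000101100011001000 = 4670380232

4670380232


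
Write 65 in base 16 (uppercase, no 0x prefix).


65 = 41 hex

41


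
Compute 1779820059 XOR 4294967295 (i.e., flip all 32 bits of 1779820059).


1779820059 ^ 4294967295 = 2515147236

2515147236


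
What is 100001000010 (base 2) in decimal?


100001000010 in decimal = 2114

2114


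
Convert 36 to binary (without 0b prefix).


36 = 100100 in binary

100100


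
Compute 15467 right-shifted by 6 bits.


0b11110001101011 >> 6 = 0b11110001 = 241

241


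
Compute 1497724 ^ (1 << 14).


1497724 ^ (1 << 14) = 1497724 ^ 16384 = 1481340

1481340


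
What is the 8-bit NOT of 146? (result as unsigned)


~0b10010010 = 0b1101101 = 109 (8-bit unsigned)

109


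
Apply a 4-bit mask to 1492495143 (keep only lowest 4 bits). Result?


1492495143 & 15 = 7

7


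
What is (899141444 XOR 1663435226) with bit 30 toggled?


Step 1: 899141444 ^ 1663435226 = 1454493342
Step 2: 1454493342 ^ (1 << 30) = 1454493342 ^ 1073741824 = 380751518

380751518


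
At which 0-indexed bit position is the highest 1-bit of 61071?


0b1110111010001111. Highest set bit at position 15

15


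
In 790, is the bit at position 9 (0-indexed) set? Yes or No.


0b1100010110, bit 9 = 1. Yes

Yes


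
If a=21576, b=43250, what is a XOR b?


21576 ^ 43250 = 64698

64698


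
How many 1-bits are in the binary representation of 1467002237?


0b1010111011100001010110101111101 has 19 set bits

19


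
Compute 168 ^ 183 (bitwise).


0b10101000 ^ 0b10110111 = 0b11111 = 31

31


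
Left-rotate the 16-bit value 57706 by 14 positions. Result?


Rotate 0b1110000101101010 left by 14 (16-bit) = 0b1011100001011010 = 47194

47194


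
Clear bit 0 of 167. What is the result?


167 & ~(1 << 0) = 166

166


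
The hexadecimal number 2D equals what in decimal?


2D hex = 45 decimal

45


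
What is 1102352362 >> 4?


0b1000001101101001000111111101010 >> 4 = 0b100000110110100100011111110 = 68897022

68897022


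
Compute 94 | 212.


0b1011110 | 0b11010100 = 0b11011110 = 222

222


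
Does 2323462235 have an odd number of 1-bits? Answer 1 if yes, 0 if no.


0b10001010011111010011100001011011 has 17 ones => parity 1

1


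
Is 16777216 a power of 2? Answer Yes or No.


0b1000000000000000000000000. Only one bit set => Yes

Yes


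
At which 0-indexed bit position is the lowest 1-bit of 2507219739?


0b10010101011100010010001100011011. Lowest set bit at position 0

0


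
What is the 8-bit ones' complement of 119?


119 ^ 255 = 136

136


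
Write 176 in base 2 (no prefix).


176 = 10110000 in binary

10110000


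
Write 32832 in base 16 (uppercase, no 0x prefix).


32832 = 8040 hex

8040


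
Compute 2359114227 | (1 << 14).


2359114227 | (1 << 14) = 2359114227 | 16384 = 2359130611

2359130611


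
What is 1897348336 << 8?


0b1110001000101110011110011110000 << 8 = 0b111000100010111001111001111000000000000 = 485721174016

485721174016


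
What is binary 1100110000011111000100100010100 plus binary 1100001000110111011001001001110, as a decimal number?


1100110000011111000100100010100 + 1100001000110111011001001001110 = 11000111001010110011101101100010 = 3341499234

3341499234


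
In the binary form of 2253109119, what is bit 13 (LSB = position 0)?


0b10000110010010111011011101111111, position 13 = 1

1


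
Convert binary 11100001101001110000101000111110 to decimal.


11100001101001110000101000111110 in decimal = 3785820734

3785820734


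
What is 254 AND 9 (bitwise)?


0b11111110 & 0b1001 = 0b1000 = 8

8


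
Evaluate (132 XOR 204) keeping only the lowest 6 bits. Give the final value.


Step 1: 132 ^ 204 = 72
Step 2: 72 & 63 = 8

8


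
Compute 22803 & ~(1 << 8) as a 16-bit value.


22803 & ~(1 << 8) = 22547

22547


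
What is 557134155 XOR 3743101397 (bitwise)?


0b100001001101010011000101001011 ^ 0b11011111000110110011000111010101 = 0b11111110001011100000000010011110 = 4264427678

4264427678


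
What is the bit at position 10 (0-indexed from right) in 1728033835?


0b1100110111111111011010000101011, position 10 = 1

1


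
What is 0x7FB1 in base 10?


7FB1 hex = 32689 decimal

32689


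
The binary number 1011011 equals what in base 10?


1011011 in decimal = 91

91


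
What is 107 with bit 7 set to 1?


107 | (1 << 7) = 107 | 128 = 235

235


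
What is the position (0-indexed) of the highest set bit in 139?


0b10001011. Highest set bit at position 7

7


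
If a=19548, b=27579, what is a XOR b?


19548 ^ 27579 = 10215

10215


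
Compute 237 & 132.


0b11101101 & 0b10000100 = 0b10000100 = 132

132


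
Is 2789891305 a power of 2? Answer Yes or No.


0b10100110010010100101110011101001. Multiple bits set => No

No


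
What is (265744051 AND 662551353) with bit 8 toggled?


Step 1: 265744051 & 662551353 = 122989105
Step 2: 122989105 ^ (1 << 8) = 122989105 ^ 256 = 122989361

122989361


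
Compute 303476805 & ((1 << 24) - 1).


303476805 & 16777215 = 1486917

1486917


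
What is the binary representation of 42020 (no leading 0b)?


42020 = 1010010000100100 in binary

1010010000100100


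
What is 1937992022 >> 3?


0b1110011100000110110100101010110 >> 3 = 0b1110011100000110110100101010 = 242249002

242249002


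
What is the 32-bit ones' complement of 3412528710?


3412528710 ^ 4294967295 = 882438585

882438585


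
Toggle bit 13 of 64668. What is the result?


64668 ^ (1 << 13) = 64668 ^ 8192 = 56476

56476


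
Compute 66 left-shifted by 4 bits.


0b1000010 << 4 = 0b10000100000 = 1056

1056


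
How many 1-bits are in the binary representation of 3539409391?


0b11010010111101110001100111101111 has 21 set bits

21


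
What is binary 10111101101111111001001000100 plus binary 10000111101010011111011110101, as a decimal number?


10111101101111111001001000100 + 10000111101010011111011110101 = 101000101011010011000100111001 = 682438969

682438969


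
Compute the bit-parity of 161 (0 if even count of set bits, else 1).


0b10100001 has 3 ones => parity 1

1


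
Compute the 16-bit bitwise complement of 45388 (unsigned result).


~0b1011000101001100 = 0b100111010110011 = 20147 (16-bit unsigned)

20147


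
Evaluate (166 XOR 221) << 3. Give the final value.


Step 1: 166 ^ 221 = 123
Step 2: 123 << 3 = 984

984


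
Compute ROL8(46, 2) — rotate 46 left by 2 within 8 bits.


Rotate 0b101110 left by 2 (8-bit) = 0b10111000 = 184

184


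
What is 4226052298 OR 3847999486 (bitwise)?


0b11111011111001000111000011001010 | 0b11100101010110111100111111111110 = 0b11111111111111111111111111111110 = 4294967294

4294967294


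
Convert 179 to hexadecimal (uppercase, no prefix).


179 = B3 hex

B3


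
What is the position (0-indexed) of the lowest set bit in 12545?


0b11000100000001. Lowest set bit at position 0

0


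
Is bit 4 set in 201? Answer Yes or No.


0b11001001, bit 4 = 0. No

No


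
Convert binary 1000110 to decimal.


1000110 in decimal = 70

70


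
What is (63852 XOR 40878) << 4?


Step 1: 63852 ^ 40878 = 26306
Step 2: 26306 << 4 = 420896

420896


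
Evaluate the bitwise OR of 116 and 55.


0b1110100 | 0b110111 = 0b1110111 = 119

119


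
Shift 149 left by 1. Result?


0b10010101 << 1 = 0b100101010 = 298

298


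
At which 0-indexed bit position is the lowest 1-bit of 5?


0b101. Lowest set bit at position 0

0


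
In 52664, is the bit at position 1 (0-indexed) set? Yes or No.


0b1100110110111000, bit 1 = 0. No

No


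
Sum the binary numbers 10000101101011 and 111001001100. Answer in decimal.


10000101101011 + 111001001100 = 10111110110111 = 12215

12215


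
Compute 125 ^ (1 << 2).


125 ^ (1 << 2) = 125 ^ 4 = 121

121


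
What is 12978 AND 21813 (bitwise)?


0b11001010110010 & 0b101010100110101 = 0b1000000110000 = 4144

4144


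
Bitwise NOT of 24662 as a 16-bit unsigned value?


~0b110000001010110 = 0b1001111110101001 = 40873 (16-bit unsigned)

40873


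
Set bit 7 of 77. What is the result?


77 | (1 << 7) = 77 | 128 = 205

205


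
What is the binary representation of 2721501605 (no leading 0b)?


2721501605 = 10100010001101101101000110100101 in binary

10100010001101101101000110100101


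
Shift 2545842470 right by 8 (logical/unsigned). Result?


0b10010111101111100111100100100110 >> 8 = 0b100101111011111001111001 = 9944697

9944697


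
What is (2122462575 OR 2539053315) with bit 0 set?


Step 1: 2122462575 | 2539053315 = 4292277615
Step 2: 4292277615 | (1 << 0) = 4292277615 | 1 = 4292277615

4292277615


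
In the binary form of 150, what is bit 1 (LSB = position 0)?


0b10010110, position 1 = 1

1


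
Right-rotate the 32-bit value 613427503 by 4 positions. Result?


Rotate 0b100100100100000010100100101111 right by 4 (32-bit) = 0b11110010010010010000001010010010 = 4064871058

4064871058


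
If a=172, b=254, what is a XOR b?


172 ^ 254 = 82

82


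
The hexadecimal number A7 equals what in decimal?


A7 hex = 167 decimal

167


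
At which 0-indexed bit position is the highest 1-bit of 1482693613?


0b1011000011000000001101111101101. Highest set bit at position 30

30


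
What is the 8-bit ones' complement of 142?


142 ^ 255 = 113

113


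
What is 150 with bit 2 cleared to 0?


150 & ~(1 << 2) = 146

146


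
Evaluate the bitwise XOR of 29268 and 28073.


0b111001001010100 ^ 0b110110110101001 = 0b1111111111101 = 8189

8189


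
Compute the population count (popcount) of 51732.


0b1100101000010100 has 6 set bits

6


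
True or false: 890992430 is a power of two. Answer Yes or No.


0b110101000110110111011100101110. Multiple bits set => No

No


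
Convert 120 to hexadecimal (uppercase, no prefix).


120 = 78 hex

78


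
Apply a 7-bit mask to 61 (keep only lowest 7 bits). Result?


61 & 127 = 61

61


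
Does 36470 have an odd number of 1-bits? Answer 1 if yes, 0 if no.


0b1000111001110110 has 9 ones => parity 1

1


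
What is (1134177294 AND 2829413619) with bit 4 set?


Step 1: 1134177294 & 2829413619 = 8399874
Step 2: 8399874 | (1 << 4) = 8399874 | 16 = 8399890

8399890


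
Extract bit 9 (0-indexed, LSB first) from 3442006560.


0b11001101001010001101101000100000, position 9 = 1

1


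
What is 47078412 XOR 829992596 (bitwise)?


0b10110011100101110000001100 ^ 0b110001011110001010111010010100 = 0b110011101101101111001010011000 = 867627672

867627672


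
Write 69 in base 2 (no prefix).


69 = 1000101 in binary

1000101


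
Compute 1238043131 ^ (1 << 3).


1238043131 ^ (1 << 3) = 1238043131 ^ 8 = 1238043123

1238043123


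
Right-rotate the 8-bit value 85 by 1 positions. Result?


Rotate 0b1010101 right by 1 (8-bit) = 0b10101010 = 170

170


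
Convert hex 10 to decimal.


10 hex = 16 decimal

16


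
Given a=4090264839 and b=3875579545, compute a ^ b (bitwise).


4090264839 ^ 3875579545 = 348969886

348969886


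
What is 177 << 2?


0b10110001 << 2 = 0b1011000100 = 708

708


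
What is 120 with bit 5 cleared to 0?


120 & ~(1 << 5) = 88

88


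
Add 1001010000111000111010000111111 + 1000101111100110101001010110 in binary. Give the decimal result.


1001010000111000111010000111111 + 1000101111100110101001010110 = 1010010110110101101111010010101 = 1390075541

1390075541


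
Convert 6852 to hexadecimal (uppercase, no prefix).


6852 = 1AC4 hex

1AC4


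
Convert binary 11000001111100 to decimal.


11000001111100 in decimal = 12412

12412


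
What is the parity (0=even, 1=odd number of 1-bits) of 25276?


0b110001010111100 has 8 ones => parity 0

0


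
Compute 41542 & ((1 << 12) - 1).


41542 & 4095 = 582

582


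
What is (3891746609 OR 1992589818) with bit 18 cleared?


Step 1: 3891746609 | 1992589818 = 4160215035
Step 2: 4160215035 & ~(1 << 18) = 4159952891

4159952891


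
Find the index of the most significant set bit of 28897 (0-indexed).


0b111000011100001. Highest set bit at position 14

14


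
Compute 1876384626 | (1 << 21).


1876384626 | (1 << 21) = 1876384626 | 2097152 = 1878481778

1878481778


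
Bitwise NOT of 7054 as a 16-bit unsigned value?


~0b1101110001110 = 0b1110010001110001 = 58481 (16-bit unsigned)

58481


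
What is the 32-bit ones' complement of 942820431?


942820431 ^ 4294967295 = 3352146864

3352146864


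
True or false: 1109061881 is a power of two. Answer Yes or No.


0b1000010000110101111000011111001. Multiple bits set => No

No


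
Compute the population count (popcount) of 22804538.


0b1010110111111100000111010 has 15 set bits

15


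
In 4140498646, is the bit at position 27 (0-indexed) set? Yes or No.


0b11110110110010101111111011010110, bit 27 = 0. No

No


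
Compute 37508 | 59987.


0b1001001010000100 | 0b1110101001010011 = 0b1111101011010111 = 64215

64215


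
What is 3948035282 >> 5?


0b11101011010100100011110011010010 >> 5 = 0b111010110101001000111100110 = 123376102

123376102


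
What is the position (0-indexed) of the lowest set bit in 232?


0b11101000. Lowest set bit at position 3

3


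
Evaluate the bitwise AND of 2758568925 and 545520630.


0b10100100011011000110101111011101 & 0b100000100000111111101111110110 = 0b100000000000000110101111010100 = 536898516

536898516


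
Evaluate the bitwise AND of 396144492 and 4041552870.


0b10111100111001010111101101100 & 0b11110000111001010011001111100110 = 0b10000100001000010001101100100 = 277095268

277095268


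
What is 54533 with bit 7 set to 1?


54533 | (1 << 7) = 54533 | 128 = 54661

54661


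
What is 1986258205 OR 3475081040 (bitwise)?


0b1110110011000111110010100011101 | 0b11001111001000011000011101010000 = 0b11111111011000111110011101011101 = 4284737373

4284737373


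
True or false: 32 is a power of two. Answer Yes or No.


0b100000. Only one bit set => Yes

Yes


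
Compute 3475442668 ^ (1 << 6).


3475442668 ^ (1 << 6) = 3475442668 ^ 64 = 3475442604

3475442604


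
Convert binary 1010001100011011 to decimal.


1010001100011011 in decimal = 41755

41755


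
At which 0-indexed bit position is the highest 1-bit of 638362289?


0b100110000011001010001010110001. Highest set bit at position 29

29


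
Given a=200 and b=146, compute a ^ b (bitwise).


200 ^ 146 = 90

90


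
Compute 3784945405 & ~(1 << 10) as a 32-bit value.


3784945405 & ~(1 << 10) = 3784944381

3784944381


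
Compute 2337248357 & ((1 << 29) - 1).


2337248357 & 536870911 = 189764709

189764709


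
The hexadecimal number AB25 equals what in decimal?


AB25 hex = 43813 decimal

43813


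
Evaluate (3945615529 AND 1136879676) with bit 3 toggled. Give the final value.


Step 1: 3945615529 & 1136879676 = 1124155432
Step 2: 1124155432 ^ (1 << 3) = 1124155432 ^ 8 = 1124155424

1124155424


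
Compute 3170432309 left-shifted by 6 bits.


0b10111100111110001111010100110101 << 6 = 0b10111100111110001111010100110101000000 = 202907667776

202907667776


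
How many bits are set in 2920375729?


0b10101110000100010110010110110001 has 15 set bits

15


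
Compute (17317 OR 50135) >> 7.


Step 1: 17317 | 50135 = 50167
Step 2: 50167 >> 7 = 391

391


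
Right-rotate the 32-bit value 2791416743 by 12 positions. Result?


Rotate 0b10100110011000011010001110100111 right by 12 (32-bit) = 0b111010011110100110011000011010 = 981100058

981100058


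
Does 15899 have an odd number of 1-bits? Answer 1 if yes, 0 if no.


0b11111000011011 has 9 ones => parity 1

1


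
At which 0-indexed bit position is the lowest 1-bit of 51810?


0b1100101001100010. Lowest set bit at position 1

1


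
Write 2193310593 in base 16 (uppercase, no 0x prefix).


2193310593 = 82BB4381 hex

82BB4381


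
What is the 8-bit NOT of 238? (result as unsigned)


~0b11101110 = 0b10001 = 17 (8-bit unsigned)

17


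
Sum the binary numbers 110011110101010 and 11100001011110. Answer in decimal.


110011110101010 + 11100001011110 = 1010000000001000 = 40968

40968


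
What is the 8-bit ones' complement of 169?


169 ^ 255 = 86

86


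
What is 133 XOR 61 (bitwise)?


0b10000101 ^ 0b111101 = 0b10111000 = 184

184


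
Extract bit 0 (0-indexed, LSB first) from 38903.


0b1001011111110111, position 0 = 1

1


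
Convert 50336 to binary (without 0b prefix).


50336 = 1100010010100000 in binary

1100010010100000


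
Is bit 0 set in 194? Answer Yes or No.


0b11000010, bit 0 = 0. No

No


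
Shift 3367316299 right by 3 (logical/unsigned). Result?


0b11001000101101010010101101001011 >> 3 = 0b11001000101101010010101101001 = 420914537

420914537


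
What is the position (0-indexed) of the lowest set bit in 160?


0b10100000. Lowest set bit at position 5

5


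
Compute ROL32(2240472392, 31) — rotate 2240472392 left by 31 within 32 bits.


Rotate 0b10000101100010101110010101001000 left by 31 (32-bit) = 0b1000010110001010111001010100100 = 1120236196

1120236196


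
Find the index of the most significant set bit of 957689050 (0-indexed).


0b111001000101010010110011011010. Highest set bit at position 29

29


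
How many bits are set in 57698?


0b1110000101100010 has 7 set bits

7


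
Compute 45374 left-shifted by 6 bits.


0b1011000100111110 << 6 = 0b1011000100111110000000 = 2903936

2903936


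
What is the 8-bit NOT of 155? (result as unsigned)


~0b10011011 = 0b1100100 = 100 (8-bit unsigned)

100


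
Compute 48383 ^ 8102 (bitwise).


0b1011110011111111 ^ 0b1111110100110 = 0b1010001101011001 = 41817

41817


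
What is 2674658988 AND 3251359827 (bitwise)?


0b10011111011011000000111010101100 & 0b11000001110010111101000001010011 = 0b10000001010010000000000000000000 = 2168979456

2168979456


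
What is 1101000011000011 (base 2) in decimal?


1101000011000011 in decimal = 53443

53443


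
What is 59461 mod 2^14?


59461 & 16383 = 10309

10309


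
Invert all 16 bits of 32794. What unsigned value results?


32794 ^ 65535 = 32741

32741


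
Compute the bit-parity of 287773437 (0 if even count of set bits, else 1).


0b10001001001110001001011111101 has 15 ones => parity 1

1


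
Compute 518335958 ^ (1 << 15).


518335958 ^ (1 << 15) = 518335958 ^ 32768 = 518368726

518368726


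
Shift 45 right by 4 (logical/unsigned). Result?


0b101101 >> 4 = 0b10 = 2

2


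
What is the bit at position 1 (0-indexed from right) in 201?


0b11001001, position 1 = 0

0


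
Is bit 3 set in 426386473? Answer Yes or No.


0b11001011010100010010000101001, bit 3 = 1. Yes

Yes


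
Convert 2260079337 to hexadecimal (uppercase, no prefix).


2260079337 = 86B612E9 hex

86B612E9


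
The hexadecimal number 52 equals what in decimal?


52 hex = 82 decimal

82


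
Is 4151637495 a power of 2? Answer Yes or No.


0b11110111011101001111010111110111. Multiple bits set => No

No


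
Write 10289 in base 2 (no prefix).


10289 = 10100000110001 in binary

10100000110001


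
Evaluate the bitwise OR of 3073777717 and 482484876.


0b10110111001101100010000000110101 | 0b11100110000100010001010001100 = 0b10111111111101100010001010111101 = 3220579005

3220579005


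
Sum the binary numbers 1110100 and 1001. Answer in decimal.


1110100 + 1001 = 1111101 = 125

125


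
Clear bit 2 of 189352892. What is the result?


189352892 & ~(1 << 2) = 189352888

189352888


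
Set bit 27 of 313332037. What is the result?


313332037 | (1 << 27) = 313332037 | 134217728 = 447549765

447549765


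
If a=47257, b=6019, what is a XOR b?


47257 ^ 6019 = 44826

44826


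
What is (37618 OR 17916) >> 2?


Step 1: 37618 | 17916 = 55294
Step 2: 55294 >> 2 = 13823

13823


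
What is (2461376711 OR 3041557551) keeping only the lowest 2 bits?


Step 1: 2461376711 | 3041557551 = 3087006959
Step 2: 3087006959 & 3 = 3

3


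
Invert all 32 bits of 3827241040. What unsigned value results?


3827241040 ^ 4294967295 = 467726255

467726255


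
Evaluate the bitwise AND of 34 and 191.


0b100010 & 0b10111111 = 0b100010 = 34

34


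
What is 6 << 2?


0b110 << 2 = 0b11000 = 24

24


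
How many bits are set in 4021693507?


0b11101111101101100010110001000011 has 18 set bits

18


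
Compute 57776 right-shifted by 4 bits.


0b1110000110110000 >> 4 = 0b111000011011 = 3611

3611


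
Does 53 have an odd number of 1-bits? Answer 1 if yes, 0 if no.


0b110101 has 4 ones => parity 0

0


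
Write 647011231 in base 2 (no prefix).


647011231 = 100110100100001001101110011111 in binary

100110100100001001101110011111


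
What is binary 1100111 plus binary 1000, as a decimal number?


1100111 + 1000 = 1101111 = 111

111


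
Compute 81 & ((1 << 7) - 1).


81 & 127 = 81

81


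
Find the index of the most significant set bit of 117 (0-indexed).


0b1110101. Highest set bit at position 6

6


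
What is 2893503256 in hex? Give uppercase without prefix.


2893503256 = AC775B18 hex

AC775B18


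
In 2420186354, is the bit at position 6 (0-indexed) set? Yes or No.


0b10010000010000010001110011110010, bit 6 = 1. Yes

Yes


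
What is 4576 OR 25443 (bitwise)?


0b1000111100000 | 0b110001101100011 = 0b111001111100011 = 29667

29667


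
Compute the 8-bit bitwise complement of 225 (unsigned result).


~0b11100001 = 0b11110 = 30 (8-bit unsigned)

30


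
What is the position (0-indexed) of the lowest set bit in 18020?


0b100011001100100. Lowest set bit at position 2

2


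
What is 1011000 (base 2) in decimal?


1011000 in decimal = 88

88


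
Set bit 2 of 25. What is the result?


25 | (1 << 2) = 25 | 4 = 29

29


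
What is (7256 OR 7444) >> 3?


Step 1: 7256 | 7444 = 7516
Step 2: 7516 >> 3 = 939

939


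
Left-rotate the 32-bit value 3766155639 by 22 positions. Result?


Rotate 0b11100000011110101111100101110111 left by 22 (32-bit) = 0b1011101111110000001111010111110 = 1576541886

1576541886


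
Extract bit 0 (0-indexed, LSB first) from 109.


0b1101101, position 0 = 1

1


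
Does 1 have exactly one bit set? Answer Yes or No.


0b1. Only one bit set => Yes

Yes


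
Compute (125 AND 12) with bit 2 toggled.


Step 1: 125 & 12 = 12
Step 2: 12 ^ (1 << 2) = 12 ^ 4 = 8

8


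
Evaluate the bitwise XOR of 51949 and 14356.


0b1100101011101101 ^ 0b11100000010100 = 0b1111001011111001 = 62201

62201


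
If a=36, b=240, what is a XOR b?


36 ^ 240 = 212

212


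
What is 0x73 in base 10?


73 hex = 115 decimal

115


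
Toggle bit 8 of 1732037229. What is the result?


1732037229 ^ (1 << 8) = 1732037229 ^ 256 = 1732037485

1732037485


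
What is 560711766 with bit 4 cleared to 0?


560711766 & ~(1 << 4) = 560711750

560711750


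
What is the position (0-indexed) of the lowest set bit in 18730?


0b100100100101010. Lowest set bit at position 1

1


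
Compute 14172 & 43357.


0b11011101011100 & 0b1010100101011101 = 0b10000101011100 = 8540

8540


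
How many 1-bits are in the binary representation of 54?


0b110110 has 4 set bits

4


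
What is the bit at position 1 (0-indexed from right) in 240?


0b11110000, position 1 = 0

0


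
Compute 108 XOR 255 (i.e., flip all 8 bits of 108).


108 ^ 255 = 147

147


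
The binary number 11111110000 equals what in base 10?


11111110000 in decimal = 2032

2032


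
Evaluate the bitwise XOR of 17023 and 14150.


0b100001001111111 ^ 0b11011101000110 = 0b111010100111001 = 30009

30009


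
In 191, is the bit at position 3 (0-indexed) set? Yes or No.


0b10111111, bit 3 = 1. Yes

Yes


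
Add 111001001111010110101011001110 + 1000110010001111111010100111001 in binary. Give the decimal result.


111001001111010110101011001110 + 1000110010001111111010100111001 = 1111111100001010110000000000111 = 2139447303

2139447303


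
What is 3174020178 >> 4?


0b10111101001011111011010001010010 >> 4 = 0b1011110100101111101101000101 = 198376261

198376261


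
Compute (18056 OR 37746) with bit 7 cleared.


Step 1: 18056 | 37746 = 55290
Step 2: 55290 & ~(1 << 7) = 55162

55162


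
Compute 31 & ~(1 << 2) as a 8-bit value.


31 & ~(1 << 2) = 27

27


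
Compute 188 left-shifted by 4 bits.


0b10111100 << 4 = 0b101111000000 = 3008

3008


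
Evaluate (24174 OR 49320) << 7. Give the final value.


Step 1: 24174 | 49320 = 57070
Step 2: 57070 << 7 = 7304960

7304960


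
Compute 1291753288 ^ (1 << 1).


1291753288 ^ (1 << 1) = 1291753288 ^ 2 = 1291753290

1291753290


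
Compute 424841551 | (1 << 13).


424841551 | (1 << 13) = 424841551 | 8192 = 424849743

424849743


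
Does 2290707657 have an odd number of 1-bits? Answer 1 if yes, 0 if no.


0b10001000100010010110110011001001 has 13 ones => parity 1

1


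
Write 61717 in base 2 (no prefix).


61717 = 1111000100010101 in binary

1111000100010101


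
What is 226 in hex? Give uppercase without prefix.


226 = E2 hex

E2


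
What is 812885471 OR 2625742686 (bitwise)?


0b110000011100111010010111011111 | 0b10011100100000011010011101011110 = 0b10111100111100111010011111011111 = 3170084831

3170084831


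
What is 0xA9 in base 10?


A9 hex = 169 decimal

169


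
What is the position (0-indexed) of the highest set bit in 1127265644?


0b1000011001100001011010101101100. Highest set bit at position 30

30


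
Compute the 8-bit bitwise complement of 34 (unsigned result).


~0b100010 = 0b11011101 = 221 (8-bit unsigned)

221


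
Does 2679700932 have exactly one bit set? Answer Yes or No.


0b10011111101110001111110111000100. Multiple bits set => No

No


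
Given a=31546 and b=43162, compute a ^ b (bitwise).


31546 ^ 43162 = 54176

54176


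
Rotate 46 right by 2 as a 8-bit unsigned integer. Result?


Rotate 0b101110 right by 2 (8-bit) = 0b10001011 = 139

139


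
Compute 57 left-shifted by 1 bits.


0b111001 << 1 = 0b1110010 = 114

114


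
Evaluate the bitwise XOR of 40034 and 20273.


0b1001110001100010 ^ 0b100111100110001 = 0b1101001101010011 = 54099

54099


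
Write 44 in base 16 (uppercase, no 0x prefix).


44 = 2C hex

2C


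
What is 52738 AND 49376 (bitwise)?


0b1100111000000010 & 0b1100000011100000 = 0b1100000000000000 = 49152

49152


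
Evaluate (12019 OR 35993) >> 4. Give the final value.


Step 1: 12019 | 35993 = 44795
Step 2: 44795 >> 4 = 2799

2799


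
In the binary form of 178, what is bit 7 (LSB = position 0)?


0b10110010, position 7 = 1

1


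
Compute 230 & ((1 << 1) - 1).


230 & 1 = 0

0


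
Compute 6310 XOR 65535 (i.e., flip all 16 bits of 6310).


6310 ^ 65535 = 59225

59225


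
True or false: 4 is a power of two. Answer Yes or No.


0b100. Only one bit set => Yes

Yes


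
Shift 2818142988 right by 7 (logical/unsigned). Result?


0b10100111111110010111001100001100 >> 7 = 0b1010011111111001011100110 = 22016742

22016742


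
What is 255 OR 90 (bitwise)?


0b11111111 | 0b1011010 = 0b11111111 = 255

255


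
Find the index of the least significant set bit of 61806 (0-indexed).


0b1111000101101110. Lowest set bit at position 1

1


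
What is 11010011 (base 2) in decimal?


11010011 in decimal = 211

211


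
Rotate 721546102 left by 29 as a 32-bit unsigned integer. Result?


Rotate 0b101011000000011110101101110110 left by 29 (32-bit) = 0b11000101011000000011110101101110 = 3311418734

3311418734


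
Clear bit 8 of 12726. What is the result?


12726 & ~(1 << 8) = 12470

12470


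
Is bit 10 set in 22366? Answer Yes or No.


0b101011101011110, bit 10 = 1. Yes

Yes


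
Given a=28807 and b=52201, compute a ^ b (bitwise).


28807 ^ 52201 = 47982

47982


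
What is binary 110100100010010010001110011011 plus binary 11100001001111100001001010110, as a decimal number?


110100100010010010001110011011 + 11100001001111100001001010110 = 1010000101100001110010111110001 = 1353770481

1353770481


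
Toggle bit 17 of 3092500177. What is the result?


3092500177 ^ (1 << 17) = 3092500177 ^ 131072 = 3092369105

3092369105


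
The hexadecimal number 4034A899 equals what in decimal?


4034A899 hex = 1077192857 decimal

1077192857


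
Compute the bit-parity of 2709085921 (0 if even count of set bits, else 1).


0b10100001011110010101111011100001 has 17 ones => parity 1

1


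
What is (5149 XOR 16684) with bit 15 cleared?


Step 1: 5149 ^ 16684 = 21809
Step 2: 21809 & ~(1 << 15) = 21809

21809


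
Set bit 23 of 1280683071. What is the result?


1280683071 | (1 << 23) = 1280683071 | 8388608 = 1289071679

1289071679


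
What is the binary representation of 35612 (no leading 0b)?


35612 = 1000101100011100 in binary

1000101100011100


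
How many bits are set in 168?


0b10101000 has 3 set bits

3


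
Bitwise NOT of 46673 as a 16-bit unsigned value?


~0b1011011001010001 = 0b100100110101110 = 18862 (16-bit unsigned)

18862


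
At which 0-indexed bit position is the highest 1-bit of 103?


0b1100111. Highest set bit at position 6

6


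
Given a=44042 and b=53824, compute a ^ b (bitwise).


44042 ^ 53824 = 32330

32330


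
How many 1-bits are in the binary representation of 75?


0b1001011 has 4 set bits

4


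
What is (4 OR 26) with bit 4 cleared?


Step 1: 4 | 26 = 30
Step 2: 30 & ~(1 << 4) = 14

14


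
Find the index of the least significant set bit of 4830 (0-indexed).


0b1001011011110. Lowest set bit at position 1

1


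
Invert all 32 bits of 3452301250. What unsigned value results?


3452301250 ^ 4294967295 = 842666045

842666045


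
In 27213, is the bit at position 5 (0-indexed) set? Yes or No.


0b110101001001101, bit 5 = 0. No

No


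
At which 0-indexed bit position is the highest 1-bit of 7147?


0b1101111101011. Highest set bit at position 12

12
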